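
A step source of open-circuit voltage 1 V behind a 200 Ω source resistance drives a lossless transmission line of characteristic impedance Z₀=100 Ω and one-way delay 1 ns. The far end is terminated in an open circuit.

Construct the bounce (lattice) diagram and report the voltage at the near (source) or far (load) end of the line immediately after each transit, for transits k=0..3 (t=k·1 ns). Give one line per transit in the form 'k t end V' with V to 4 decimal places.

Γ_L=1.000000, Γ_S=0.333333; launch V₁=1·100/300=0.333333
k=0 src: V=0.3333
k=1 load: inc=0.333333, refl=0.333333·1.000000=0.3333; V=0.000000+0.333333+0.333333=0.6667
k=2 src: inc=0.333333, refl=0.333333·0.333333=0.1111; V=0.333333+0.333333+0.111111=0.7778
k=3 load: inc=0.111111, refl=0.111111·1.000000=0.1111; V=0.666667+0.111111+0.111111=0.8889

0 0 source 0.3333
1 1 load 0.6667
2 2 source 0.7778
3 3 load 0.8889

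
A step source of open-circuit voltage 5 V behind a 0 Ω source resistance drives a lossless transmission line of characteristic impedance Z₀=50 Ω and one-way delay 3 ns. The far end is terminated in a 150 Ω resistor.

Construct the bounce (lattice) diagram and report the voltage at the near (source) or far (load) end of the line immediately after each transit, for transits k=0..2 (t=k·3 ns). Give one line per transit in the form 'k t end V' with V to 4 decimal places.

0 0 source 5.0000
1 3 load 7.5000
2 6 source 5.0000

Γ_L=0.500000, Γ_S=-1.000000; launch V₁=5·50/50=5.000000
k=0 src: V=5.0000
k=1 load: inc=5.000000, refl=5.000000·0.500000=2.5000; V=0.000000+5.000000+2.500000=7.5000
k=2 src: inc=2.500000, refl=2.500000·-1.000000=-2.5000; V=5.000000+2.500000+-2.500000=5.0000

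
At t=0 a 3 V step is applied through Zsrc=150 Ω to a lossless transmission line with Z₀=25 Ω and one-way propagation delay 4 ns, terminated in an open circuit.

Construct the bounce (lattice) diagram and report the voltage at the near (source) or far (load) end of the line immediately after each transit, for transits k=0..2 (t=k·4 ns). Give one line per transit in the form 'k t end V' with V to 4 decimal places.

Γ_L=1.000000, Γ_S=0.714286; launch V₁=3·25/175=0.428571
k=0 src: V=0.4286
k=1 load: inc=0.428571, refl=0.428571·1.000000=0.4286; V=0.000000+0.428571+0.428571=0.8571
k=2 src: inc=0.428571, refl=0.428571·0.714286=0.3061; V=0.428571+0.428571+0.306122=1.1633

0 0 source 0.4286
1 4 load 0.8571
2 8 source 1.1633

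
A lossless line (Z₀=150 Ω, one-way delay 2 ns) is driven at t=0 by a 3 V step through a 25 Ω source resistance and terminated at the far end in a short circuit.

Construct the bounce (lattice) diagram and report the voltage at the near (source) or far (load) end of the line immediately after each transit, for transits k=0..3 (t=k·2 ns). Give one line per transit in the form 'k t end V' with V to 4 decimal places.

0 0 source 2.5714
1 2 load 0.0000
2 4 source 1.8367
3 6 load 0.0000

Γ_L=-1.000000, Γ_S=-0.714286; launch V₁=3·150/175=2.571429
k=0 src: V=2.5714
k=1 load: inc=2.571429, refl=2.571429·-1.000000=-2.5714; V=0.000000+2.571429+-2.571429=0.0000
k=2 src: inc=-2.571429, refl=-2.571429·-0.714286=1.8367; V=2.571429+-2.571429+1.836735=1.8367
k=3 load: inc=1.836735, refl=1.836735·-1.000000=-1.8367; V=0.000000+1.836735+-1.836735=0.0000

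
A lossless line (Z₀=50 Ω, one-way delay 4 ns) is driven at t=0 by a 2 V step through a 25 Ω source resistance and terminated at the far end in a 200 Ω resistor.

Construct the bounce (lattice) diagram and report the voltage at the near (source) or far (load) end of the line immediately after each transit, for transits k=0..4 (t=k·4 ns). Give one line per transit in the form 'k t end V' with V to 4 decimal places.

Γ_L=0.600000, Γ_S=-0.333333; launch V₁=2·50/75=1.333333
k=0 src: V=1.3333
k=1 load: inc=1.333333, refl=1.333333·0.600000=0.8000; V=0.000000+1.333333+0.800000=2.1333
k=2 src: inc=0.800000, refl=0.800000·-0.333333=-0.2667; V=1.333333+0.800000+-0.266667=1.8667
k=3 load: inc=-0.266667, refl=-0.266667·0.600000=-0.1600; V=2.133333+-0.266667+-0.160000=1.7067
k=4 src: inc=-0.160000, refl=-0.160000·-0.333333=0.0533; V=1.866667+-0.160000+0.053333=1.7600

0 0 source 1.3333
1 4 load 2.1333
2 8 source 1.8667
3 12 load 1.7067
4 16 source 1.7600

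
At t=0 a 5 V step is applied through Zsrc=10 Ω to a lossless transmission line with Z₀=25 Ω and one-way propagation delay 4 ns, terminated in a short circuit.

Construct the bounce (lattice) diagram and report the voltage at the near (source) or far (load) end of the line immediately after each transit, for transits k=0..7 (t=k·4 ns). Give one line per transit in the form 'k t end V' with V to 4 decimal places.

Γ_L=-1.000000, Γ_S=-0.428571; launch V₁=5·25/35=3.571429
k=0 src: V=3.5714
k=1 load: inc=3.571429, refl=3.571429·-1.000000=-3.5714; V=0.000000+3.571429+-3.571429=0.0000
k=2 src: inc=-3.571429, refl=-3.571429·-0.428571=1.5306; V=3.571429+-3.571429+1.530612=1.5306
k=3 load: inc=1.530612, refl=1.530612·-1.000000=-1.5306; V=0.000000+1.530612+-1.530612=0.0000
k=4 src: inc=-1.530612, refl=-1.530612·-0.428571=0.6560; V=1.530612+-1.530612+0.655977=0.6560
k=5 load: inc=0.655977, refl=0.655977·-1.000000=-0.6560; V=0.000000+0.655977+-0.655977=0.0000
k=6 src: inc=-0.655977, refl=-0.655977·-0.428571=0.2811; V=0.655977+-0.655977+0.281133=0.2811
k=7 load: inc=0.281133, refl=0.281133·-1.000000=-0.2811; V=0.000000+0.281133+-0.281133=0.0000

0 0 source 3.5714
1 4 load 0.0000
2 8 source 1.5306
3 12 load 0.0000
4 16 source 0.6560
5 20 load 0.0000
6 24 source 0.2811
7 28 load 0.0000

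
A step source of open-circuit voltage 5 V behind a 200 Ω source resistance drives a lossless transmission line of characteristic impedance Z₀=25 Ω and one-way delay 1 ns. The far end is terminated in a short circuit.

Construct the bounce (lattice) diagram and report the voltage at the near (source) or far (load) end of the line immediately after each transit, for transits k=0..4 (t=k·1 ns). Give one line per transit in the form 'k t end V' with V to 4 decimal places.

Γ_L=-1.000000, Γ_S=0.777778; launch V₁=5·25/225=0.555556
k=0 src: V=0.5556
k=1 load: inc=0.555556, refl=0.555556·-1.000000=-0.5556; V=0.000000+0.555556+-0.555556=0.0000
k=2 src: inc=-0.555556, refl=-0.555556·0.777778=-0.4321; V=0.555556+-0.555556+-0.432099=-0.4321
k=3 load: inc=-0.432099, refl=-0.432099·-1.000000=0.4321; V=0.000000+-0.432099+0.432099=0.0000
k=4 src: inc=0.432099, refl=0.432099·0.777778=0.3361; V=-0.432099+0.432099+0.336077=0.3361

0 0 source 0.5556
1 1 load 0.0000
2 2 source -0.4321
3 3 load 0.0000
4 4 source 0.3361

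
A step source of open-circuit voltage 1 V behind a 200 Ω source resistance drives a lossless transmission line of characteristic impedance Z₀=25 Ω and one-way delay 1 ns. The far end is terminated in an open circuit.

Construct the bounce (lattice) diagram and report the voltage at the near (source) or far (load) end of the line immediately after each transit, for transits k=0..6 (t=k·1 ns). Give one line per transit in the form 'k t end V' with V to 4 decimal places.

0 0 source 0.1111
1 1 load 0.2222
2 2 source 0.3086
3 3 load 0.3951
4 4 source 0.4623
5 5 load 0.5295
6 6 source 0.5818

Γ_L=1.000000, Γ_S=0.777778; launch V₁=1·25/225=0.111111
k=0 src: V=0.1111
k=1 load: inc=0.111111, refl=0.111111·1.000000=0.1111; V=0.000000+0.111111+0.111111=0.2222
k=2 src: inc=0.111111, refl=0.111111·0.777778=0.0864; V=0.111111+0.111111+0.086420=0.3086
k=3 load: inc=0.086420, refl=0.086420·1.000000=0.0864; V=0.222222+0.086420+0.086420=0.3951
k=4 src: inc=0.086420, refl=0.086420·0.777778=0.0672; V=0.308642+0.086420+0.067215=0.4623
k=5 load: inc=0.067215, refl=0.067215·1.000000=0.0672; V=0.395062+0.067215+0.067215=0.5295
k=6 src: inc=0.067215, refl=0.067215·0.777778=0.0523; V=0.462277+0.067215+0.052279=0.5818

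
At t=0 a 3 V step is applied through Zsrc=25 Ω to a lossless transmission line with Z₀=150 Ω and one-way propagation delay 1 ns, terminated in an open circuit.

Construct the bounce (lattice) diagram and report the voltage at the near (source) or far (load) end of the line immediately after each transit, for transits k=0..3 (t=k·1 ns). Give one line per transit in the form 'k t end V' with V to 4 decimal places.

Γ_L=1.000000, Γ_S=-0.714286; launch V₁=3·150/175=2.571429
k=0 src: V=2.5714
k=1 load: inc=2.571429, refl=2.571429·1.000000=2.5714; V=0.000000+2.571429+2.571429=5.1429
k=2 src: inc=2.571429, refl=2.571429·-0.714286=-1.8367; V=2.571429+2.571429+-1.836735=3.3061
k=3 load: inc=-1.836735, refl=-1.836735·1.000000=-1.8367; V=5.142857+-1.836735+-1.836735=1.4694

0 0 source 2.5714
1 1 load 5.1429
2 2 source 3.3061
3 3 load 1.4694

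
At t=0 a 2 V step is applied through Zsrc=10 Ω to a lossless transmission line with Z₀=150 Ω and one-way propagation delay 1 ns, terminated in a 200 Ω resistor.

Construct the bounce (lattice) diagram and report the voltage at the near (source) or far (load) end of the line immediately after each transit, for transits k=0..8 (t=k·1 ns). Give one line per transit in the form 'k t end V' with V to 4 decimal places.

Γ_L=0.142857, Γ_S=-0.875000; launch V₁=2·150/160=1.875000
k=0 src: V=1.8750
k=1 load: inc=1.875000, refl=1.875000·0.142857=0.2679; V=0.000000+1.875000+0.267857=2.1429
k=2 src: inc=0.267857, refl=0.267857·-0.875000=-0.2344; V=1.875000+0.267857+-0.234375=1.9085
k=3 load: inc=-0.234375, refl=-0.234375·0.142857=-0.0335; V=2.142857+-0.234375+-0.033482=1.8750
k=4 src: inc=-0.033482, refl=-0.033482·-0.875000=0.0293; V=1.908482+-0.033482+0.029297=1.9043
k=5 load: inc=0.029297, refl=0.029297·0.142857=0.0042; V=1.875000+0.029297+0.004185=1.9085
k=6 src: inc=0.004185, refl=0.004185·-0.875000=-0.0037; V=1.904297+0.004185+-0.003662=1.9048
k=7 load: inc=-0.003662, refl=-0.003662·0.142857=-0.0005; V=1.908482+-0.003662+-0.000523=1.9043
k=8 src: inc=-0.000523, refl=-0.000523·-0.875000=0.0005; V=1.904820+-0.000523+0.000458=1.9048

0 0 source 1.8750
1 1 load 2.1429
2 2 source 1.9085
3 3 load 1.8750
4 4 source 1.9043
5 5 load 1.9085
6 6 source 1.9048
7 7 load 1.9043
8 8 source 1.9048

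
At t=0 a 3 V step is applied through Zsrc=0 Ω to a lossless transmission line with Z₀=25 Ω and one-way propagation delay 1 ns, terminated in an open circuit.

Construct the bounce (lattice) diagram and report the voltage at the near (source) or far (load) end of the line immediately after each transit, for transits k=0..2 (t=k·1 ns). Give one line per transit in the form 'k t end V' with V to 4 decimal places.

Γ_L=1.000000, Γ_S=-1.000000; launch V₁=3·25/25=3.000000
k=0 src: V=3.0000
k=1 load: inc=3.000000, refl=3.000000·1.000000=3.0000; V=0.000000+3.000000+3.000000=6.0000
k=2 src: inc=3.000000, refl=3.000000·-1.000000=-3.0000; V=3.000000+3.000000+-3.000000=3.0000

0 0 source 3.0000
1 1 load 6.0000
2 2 source 3.0000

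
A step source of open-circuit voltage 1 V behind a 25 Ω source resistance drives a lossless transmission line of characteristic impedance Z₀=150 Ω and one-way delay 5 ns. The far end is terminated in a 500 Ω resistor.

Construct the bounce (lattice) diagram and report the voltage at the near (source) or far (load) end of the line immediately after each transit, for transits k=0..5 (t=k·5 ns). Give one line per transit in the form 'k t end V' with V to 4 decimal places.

Γ_L=0.538462, Γ_S=-0.714286; launch V₁=1·150/175=0.857143
k=0 src: V=0.8571
k=1 load: inc=0.857143, refl=0.857143·0.538462=0.4615; V=0.000000+0.857143+0.461538=1.3187
k=2 src: inc=0.461538, refl=0.461538·-0.714286=-0.3297; V=0.857143+0.461538+-0.329670=0.9890
k=3 load: inc=-0.329670, refl=-0.329670·0.538462=-0.1775; V=1.318681+-0.329670+-0.177515=0.8115
k=4 src: inc=-0.177515, refl=-0.177515·-0.714286=0.1268; V=0.989011+-0.177515+0.126796=0.9383
k=5 load: inc=0.126796, refl=0.126796·0.538462=0.0683; V=0.811496+0.126796+0.068275=1.0066

0 0 source 0.8571
1 5 load 1.3187
2 10 source 0.9890
3 15 load 0.8115
4 20 source 0.9383
5 25 load 1.0066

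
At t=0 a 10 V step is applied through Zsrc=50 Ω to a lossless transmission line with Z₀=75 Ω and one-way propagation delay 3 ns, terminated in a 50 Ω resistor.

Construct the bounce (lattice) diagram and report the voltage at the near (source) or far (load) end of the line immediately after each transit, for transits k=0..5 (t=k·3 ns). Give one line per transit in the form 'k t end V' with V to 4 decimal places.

Γ_L=-0.200000, Γ_S=-0.200000; launch V₁=10·75/125=6.000000
k=0 src: V=6.0000
k=1 load: inc=6.000000, refl=6.000000·-0.200000=-1.2000; V=0.000000+6.000000+-1.200000=4.8000
k=2 src: inc=-1.200000, refl=-1.200000·-0.200000=0.2400; V=6.000000+-1.200000+0.240000=5.0400
k=3 load: inc=0.240000, refl=0.240000·-0.200000=-0.0480; V=4.800000+0.240000+-0.048000=4.9920
k=4 src: inc=-0.048000, refl=-0.048000·-0.200000=0.0096; V=5.040000+-0.048000+0.009600=5.0016
k=5 load: inc=0.009600, refl=0.009600·-0.200000=-0.0019; V=4.992000+0.009600+-0.001920=4.9997

0 0 source 6.0000
1 3 load 4.8000
2 6 source 5.0400
3 9 load 4.9920
4 12 source 5.0016
5 15 load 4.9997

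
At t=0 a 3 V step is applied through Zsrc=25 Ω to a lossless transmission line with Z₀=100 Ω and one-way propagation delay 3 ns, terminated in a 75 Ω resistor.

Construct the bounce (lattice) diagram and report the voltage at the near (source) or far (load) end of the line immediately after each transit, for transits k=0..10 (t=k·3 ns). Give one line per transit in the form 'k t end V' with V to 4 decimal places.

0 0 source 2.4000
1 3 load 2.0571
2 6 source 2.2629
3 9 load 2.2335
4 12 source 2.2511
5 15 load 2.2486
6 18 source 2.2501
7 21 load 2.2499
8 24 source 2.2500
9 27 load 2.2500
10 30 source 2.2500

Γ_L=-0.142857, Γ_S=-0.600000; launch V₁=3·100/125=2.400000
k=0 src: V=2.4000
k=1 load: inc=2.400000, refl=2.400000·-0.142857=-0.3429; V=0.000000+2.400000+-0.342857=2.0571
k=2 src: inc=-0.342857, refl=-0.342857·-0.600000=0.2057; V=2.400000+-0.342857+0.205714=2.2629
k=3 load: inc=0.205714, refl=0.205714·-0.142857=-0.0294; V=2.057143+0.205714+-0.029388=2.2335
k=4 src: inc=-0.029388, refl=-0.029388·-0.600000=0.0176; V=2.262857+-0.029388+0.017633=2.2511
k=5 load: inc=0.017633, refl=0.017633·-0.142857=-0.0025; V=2.233469+0.017633+-0.002519=2.2486
k=6 src: inc=-0.002519, refl=-0.002519·-0.600000=0.0015; V=2.251102+-0.002519+0.001511=2.2501
k=7 load: inc=0.001511, refl=0.001511·-0.142857=-0.0002; V=2.248583+0.001511+-0.000216=2.2499
k=8 src: inc=-0.000216, refl=-0.000216·-0.600000=0.0001; V=2.250094+-0.000216+0.000130=2.2500
k=9 load: inc=0.000130, refl=0.000130·-0.142857=-0.0000; V=2.249879+0.000130+-0.000019=2.2500
k=10 src: inc=-0.000019, refl=-0.000019·-0.600000=0.0000; V=2.250008+-0.000019+0.000011=2.2500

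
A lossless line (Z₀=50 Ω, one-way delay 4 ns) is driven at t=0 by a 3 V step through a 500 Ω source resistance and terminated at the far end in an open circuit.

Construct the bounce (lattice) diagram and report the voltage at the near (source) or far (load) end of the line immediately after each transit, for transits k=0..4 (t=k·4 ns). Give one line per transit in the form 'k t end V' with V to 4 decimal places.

Γ_L=1.000000, Γ_S=0.818182; launch V₁=3·50/550=0.272727
k=0 src: V=0.2727
k=1 load: inc=0.272727, refl=0.272727·1.000000=0.2727; V=0.000000+0.272727+0.272727=0.5455
k=2 src: inc=0.272727, refl=0.272727·0.818182=0.2231; V=0.272727+0.272727+0.223140=0.7686
k=3 load: inc=0.223140, refl=0.223140·1.000000=0.2231; V=0.545455+0.223140+0.223140=0.9917
k=4 src: inc=0.223140, refl=0.223140·0.818182=0.1826; V=0.768595+0.223140+0.182569=1.1743

0 0 source 0.2727
1 4 load 0.5455
2 8 source 0.7686
3 12 load 0.9917
4 16 source 1.1743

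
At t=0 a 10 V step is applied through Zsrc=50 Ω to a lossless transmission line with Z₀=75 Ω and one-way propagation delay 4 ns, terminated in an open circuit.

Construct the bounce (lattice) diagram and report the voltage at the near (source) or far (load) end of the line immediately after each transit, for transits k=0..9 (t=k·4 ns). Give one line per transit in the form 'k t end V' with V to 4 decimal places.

0 0 source 6.0000
1 4 load 12.0000
2 8 source 10.8000
3 12 load 9.6000
4 16 source 9.8400
5 20 load 10.0800
6 24 source 10.0320
7 28 load 9.9840
8 32 source 9.9936
9 36 load 10.0032

Γ_L=1.000000, Γ_S=-0.200000; launch V₁=10·75/125=6.000000
k=0 src: V=6.0000
k=1 load: inc=6.000000, refl=6.000000·1.000000=6.0000; V=0.000000+6.000000+6.000000=12.0000
k=2 src: inc=6.000000, refl=6.000000·-0.200000=-1.2000; V=6.000000+6.000000+-1.200000=10.8000
k=3 load: inc=-1.200000, refl=-1.200000·1.000000=-1.2000; V=12.000000+-1.200000+-1.200000=9.6000
k=4 src: inc=-1.200000, refl=-1.200000·-0.200000=0.2400; V=10.800000+-1.200000+0.240000=9.8400
k=5 load: inc=0.240000, refl=0.240000·1.000000=0.2400; V=9.600000+0.240000+0.240000=10.0800
k=6 src: inc=0.240000, refl=0.240000·-0.200000=-0.0480; V=9.840000+0.240000+-0.048000=10.0320
k=7 load: inc=-0.048000, refl=-0.048000·1.000000=-0.0480; V=10.080000+-0.048000+-0.048000=9.9840
k=8 src: inc=-0.048000, refl=-0.048000·-0.200000=0.0096; V=10.032000+-0.048000+0.009600=9.9936
k=9 load: inc=0.009600, refl=0.009600·1.000000=0.0096; V=9.984000+0.009600+0.009600=10.0032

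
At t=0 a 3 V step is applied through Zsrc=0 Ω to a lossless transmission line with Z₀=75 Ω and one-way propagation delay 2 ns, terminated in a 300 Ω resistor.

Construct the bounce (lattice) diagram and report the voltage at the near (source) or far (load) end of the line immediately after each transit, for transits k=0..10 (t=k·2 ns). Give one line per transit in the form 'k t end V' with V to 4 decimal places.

Γ_L=0.600000, Γ_S=-1.000000; launch V₁=3·75/75=3.000000
k=0 src: V=3.0000
k=1 load: inc=3.000000, refl=3.000000·0.600000=1.8000; V=0.000000+3.000000+1.800000=4.8000
k=2 src: inc=1.800000, refl=1.800000·-1.000000=-1.8000; V=3.000000+1.800000+-1.800000=3.0000
k=3 load: inc=-1.800000, refl=-1.800000·0.600000=-1.0800; V=4.800000+-1.800000+-1.080000=1.9200
k=4 src: inc=-1.080000, refl=-1.080000·-1.000000=1.0800; V=3.000000+-1.080000+1.080000=3.0000
k=5 load: inc=1.080000, refl=1.080000·0.600000=0.6480; V=1.920000+1.080000+0.648000=3.6480
k=6 src: inc=0.648000, refl=0.648000·-1.000000=-0.6480; V=3.000000+0.648000+-0.648000=3.0000
k=7 load: inc=-0.648000, refl=-0.648000·0.600000=-0.3888; V=3.648000+-0.648000+-0.388800=2.6112
k=8 src: inc=-0.388800, refl=-0.388800·-1.000000=0.3888; V=3.000000+-0.388800+0.388800=3.0000
k=9 load: inc=0.388800, refl=0.388800·0.600000=0.2333; V=2.611200+0.388800+0.233280=3.2333
k=10 src: inc=0.233280, refl=0.233280·-1.000000=-0.2333; V=3.000000+0.233280+-0.233280=3.0000

0 0 source 3.0000
1 2 load 4.8000
2 4 source 3.0000
3 6 load 1.9200
4 8 source 3.0000
5 10 load 3.6480
6 12 source 3.0000
7 14 load 2.6112
8 16 source 3.0000
9 18 load 3.2333
10 20 source 3.0000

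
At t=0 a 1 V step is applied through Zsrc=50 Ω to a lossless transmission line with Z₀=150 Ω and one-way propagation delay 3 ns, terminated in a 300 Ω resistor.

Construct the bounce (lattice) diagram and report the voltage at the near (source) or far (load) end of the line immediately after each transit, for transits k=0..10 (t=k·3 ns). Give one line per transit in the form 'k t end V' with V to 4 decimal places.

0 0 source 0.7500
1 3 load 1.0000
2 6 source 0.8750
3 9 load 0.8333
4 12 source 0.8542
5 15 load 0.8611
6 18 source 0.8576
7 21 load 0.8565
8 24 source 0.8571
9 27 load 0.8573
10 30 source 0.8572

Γ_L=0.333333, Γ_S=-0.500000; launch V₁=1·150/200=0.750000
k=0 src: V=0.7500
k=1 load: inc=0.750000, refl=0.750000·0.333333=0.2500; V=0.000000+0.750000+0.250000=1.0000
k=2 src: inc=0.250000, refl=0.250000·-0.500000=-0.1250; V=0.750000+0.250000+-0.125000=0.8750
k=3 load: inc=-0.125000, refl=-0.125000·0.333333=-0.0417; V=1.000000+-0.125000+-0.041667=0.8333
k=4 src: inc=-0.041667, refl=-0.041667·-0.500000=0.0208; V=0.875000+-0.041667+0.020833=0.8542
k=5 load: inc=0.020833, refl=0.020833·0.333333=0.0069; V=0.833333+0.020833+0.006944=0.8611
k=6 src: inc=0.006944, refl=0.006944·-0.500000=-0.0035; V=0.854167+0.006944+-0.003472=0.8576
k=7 load: inc=-0.003472, refl=-0.003472·0.333333=-0.0012; V=0.861111+-0.003472+-0.001157=0.8565
k=8 src: inc=-0.001157, refl=-0.001157·-0.500000=0.0006; V=0.857639+-0.001157+0.000579=0.8571
k=9 load: inc=0.000579, refl=0.000579·0.333333=0.0002; V=0.856481+0.000579+0.000193=0.8573
k=10 src: inc=0.000193, refl=0.000193·-0.500000=-0.0001; V=0.857060+0.000193+-0.000096=0.8572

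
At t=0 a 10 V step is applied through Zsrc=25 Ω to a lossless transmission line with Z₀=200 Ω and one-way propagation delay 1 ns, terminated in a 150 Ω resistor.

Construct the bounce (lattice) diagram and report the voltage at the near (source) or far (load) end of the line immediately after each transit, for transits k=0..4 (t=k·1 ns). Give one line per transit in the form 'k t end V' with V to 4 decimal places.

Γ_L=-0.142857, Γ_S=-0.777778; launch V₁=10·200/225=8.888889
k=0 src: V=8.8889
k=1 load: inc=8.888889, refl=8.888889·-0.142857=-1.2698; V=0.000000+8.888889+-1.269841=7.6190
k=2 src: inc=-1.269841, refl=-1.269841·-0.777778=0.9877; V=8.888889+-1.269841+0.987654=8.6067
k=3 load: inc=0.987654, refl=0.987654·-0.142857=-0.1411; V=7.619048+0.987654+-0.141093=8.4656
k=4 src: inc=-0.141093, refl=-0.141093·-0.777778=0.1097; V=8.606702+-0.141093+0.109739=8.5753

0 0 source 8.8889
1 1 load 7.6190
2 2 source 8.6067
3 3 load 8.4656
4 4 source 8.5753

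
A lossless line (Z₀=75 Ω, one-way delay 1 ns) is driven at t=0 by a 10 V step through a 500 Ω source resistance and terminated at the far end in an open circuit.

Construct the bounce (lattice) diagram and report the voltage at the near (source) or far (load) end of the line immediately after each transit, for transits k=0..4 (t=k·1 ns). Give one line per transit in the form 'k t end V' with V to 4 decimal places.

0 0 source 1.3043
1 1 load 2.6087
2 2 source 3.5728
3 3 load 4.5369
4 4 source 5.2494

Γ_L=1.000000, Γ_S=0.739130; launch V₁=10·75/575=1.304348
k=0 src: V=1.3043
k=1 load: inc=1.304348, refl=1.304348·1.000000=1.3043; V=0.000000+1.304348+1.304348=2.6087
k=2 src: inc=1.304348, refl=1.304348·0.739130=0.9641; V=1.304348+1.304348+0.964083=3.5728
k=3 load: inc=0.964083, refl=0.964083·1.000000=0.9641; V=2.608696+0.964083+0.964083=4.5369
k=4 src: inc=0.964083, refl=0.964083·0.739130=0.7126; V=3.572779+0.964083+0.712583=5.2494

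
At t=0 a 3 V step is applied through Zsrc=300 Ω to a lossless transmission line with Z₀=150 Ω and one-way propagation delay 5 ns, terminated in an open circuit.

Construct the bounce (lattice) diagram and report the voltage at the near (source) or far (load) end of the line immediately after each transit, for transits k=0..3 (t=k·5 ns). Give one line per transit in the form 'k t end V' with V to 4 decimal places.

0 0 source 1.0000
1 5 load 2.0000
2 10 source 2.3333
3 15 load 2.6667

Γ_L=1.000000, Γ_S=0.333333; launch V₁=3·150/450=1.000000
k=0 src: V=1.0000
k=1 load: inc=1.000000, refl=1.000000·1.000000=1.0000; V=0.000000+1.000000+1.000000=2.0000
k=2 src: inc=1.000000, refl=1.000000·0.333333=0.3333; V=1.000000+1.000000+0.333333=2.3333
k=3 load: inc=0.333333, refl=0.333333·1.000000=0.3333; V=2.000000+0.333333+0.333333=2.6667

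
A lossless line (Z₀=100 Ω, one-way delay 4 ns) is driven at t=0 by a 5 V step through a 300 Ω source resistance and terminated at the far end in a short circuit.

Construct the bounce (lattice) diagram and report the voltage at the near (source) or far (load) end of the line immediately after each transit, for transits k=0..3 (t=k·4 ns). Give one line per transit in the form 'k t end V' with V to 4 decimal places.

0 0 source 1.2500
1 4 load 0.0000
2 8 source -0.6250
3 12 load 0.0000

Γ_L=-1.000000, Γ_S=0.500000; launch V₁=5·100/400=1.250000
k=0 src: V=1.2500
k=1 load: inc=1.250000, refl=1.250000·-1.000000=-1.2500; V=0.000000+1.250000+-1.250000=0.0000
k=2 src: inc=-1.250000, refl=-1.250000·0.500000=-0.6250; V=1.250000+-1.250000+-0.625000=-0.6250
k=3 load: inc=-0.625000, refl=-0.625000·-1.000000=0.6250; V=0.000000+-0.625000+0.625000=0.0000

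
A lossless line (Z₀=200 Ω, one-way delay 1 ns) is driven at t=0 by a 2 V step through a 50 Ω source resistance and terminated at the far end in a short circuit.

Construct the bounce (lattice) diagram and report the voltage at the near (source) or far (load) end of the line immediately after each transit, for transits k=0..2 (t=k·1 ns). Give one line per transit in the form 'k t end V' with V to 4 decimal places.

Γ_L=-1.000000, Γ_S=-0.600000; launch V₁=2·200/250=1.600000
k=0 src: V=1.6000
k=1 load: inc=1.600000, refl=1.600000·-1.000000=-1.6000; V=0.000000+1.600000+-1.600000=0.0000
k=2 src: inc=-1.600000, refl=-1.600000·-0.600000=0.9600; V=1.600000+-1.600000+0.960000=0.9600

0 0 source 1.6000
1 1 load 0.0000
2 2 source 0.9600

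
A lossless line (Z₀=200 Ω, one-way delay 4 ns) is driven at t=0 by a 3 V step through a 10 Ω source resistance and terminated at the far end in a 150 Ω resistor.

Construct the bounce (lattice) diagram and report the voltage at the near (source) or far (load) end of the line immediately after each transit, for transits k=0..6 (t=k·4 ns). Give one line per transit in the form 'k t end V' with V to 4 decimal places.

0 0 source 2.8571
1 4 load 2.4490
2 8 source 2.8183
3 12 load 2.7655
4 16 source 2.8132
5 20 load 2.8064
6 24 source 2.8126

Γ_L=-0.142857, Γ_S=-0.904762; launch V₁=3·200/210=2.857143
k=0 src: V=2.8571
k=1 load: inc=2.857143, refl=2.857143·-0.142857=-0.4082; V=0.000000+2.857143+-0.408163=2.4490
k=2 src: inc=-0.408163, refl=-0.408163·-0.904762=0.3693; V=2.857143+-0.408163+0.369291=2.8183
k=3 load: inc=0.369291, refl=0.369291·-0.142857=-0.0528; V=2.448980+0.369291+-0.052756=2.7655
k=4 src: inc=-0.052756, refl=-0.052756·-0.904762=0.0477; V=2.818270+-0.052756+0.047731=2.8132
k=5 load: inc=0.047731, refl=0.047731·-0.142857=-0.0068; V=2.765514+0.047731+-0.006819=2.8064
k=6 src: inc=-0.006819, refl=-0.006819·-0.904762=0.0062; V=2.813246+-0.006819+0.006169=2.8126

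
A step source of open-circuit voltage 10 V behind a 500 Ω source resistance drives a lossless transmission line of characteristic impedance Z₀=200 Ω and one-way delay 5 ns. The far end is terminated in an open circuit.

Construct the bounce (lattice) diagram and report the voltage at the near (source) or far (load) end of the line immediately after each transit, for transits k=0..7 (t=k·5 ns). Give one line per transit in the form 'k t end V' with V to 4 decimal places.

Γ_L=1.000000, Γ_S=0.428571; launch V₁=10·200/700=2.857143
k=0 src: V=2.8571
k=1 load: inc=2.857143, refl=2.857143·1.000000=2.8571; V=0.000000+2.857143+2.857143=5.7143
k=2 src: inc=2.857143, refl=2.857143·0.428571=1.2245; V=2.857143+2.857143+1.224490=6.9388
k=3 load: inc=1.224490, refl=1.224490·1.000000=1.2245; V=5.714286+1.224490+1.224490=8.1633
k=4 src: inc=1.224490, refl=1.224490·0.428571=0.5248; V=6.938776+1.224490+0.524781=8.6880
k=5 load: inc=0.524781, refl=0.524781·1.000000=0.5248; V=8.163265+0.524781+0.524781=9.2128
k=6 src: inc=0.524781, refl=0.524781·0.428571=0.2249; V=8.688047+0.524781+0.224906=9.4377
k=7 load: inc=0.224906, refl=0.224906·1.000000=0.2249; V=9.212828+0.224906+0.224906=9.6626

0 0 source 2.8571
1 5 load 5.7143
2 10 source 6.9388
3 15 load 8.1633
4 20 source 8.6880
5 25 load 9.2128
6 30 source 9.4377
7 35 load 9.6626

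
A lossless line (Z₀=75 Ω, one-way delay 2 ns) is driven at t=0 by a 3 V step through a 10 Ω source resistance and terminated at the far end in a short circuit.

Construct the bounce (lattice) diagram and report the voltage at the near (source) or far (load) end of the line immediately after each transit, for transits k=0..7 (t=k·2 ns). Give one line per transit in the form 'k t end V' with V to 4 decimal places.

Γ_L=-1.000000, Γ_S=-0.764706; launch V₁=3·75/85=2.647059
k=0 src: V=2.6471
k=1 load: inc=2.647059, refl=2.647059·-1.000000=-2.6471; V=0.000000+2.647059+-2.647059=0.0000
k=2 src: inc=-2.647059, refl=-2.647059·-0.764706=2.0242; V=2.647059+-2.647059+2.024221=2.0242
k=3 load: inc=2.024221, refl=2.024221·-1.000000=-2.0242; V=0.000000+2.024221+-2.024221=0.0000
k=4 src: inc=-2.024221, refl=-2.024221·-0.764706=1.5479; V=2.024221+-2.024221+1.547934=1.5479
k=5 load: inc=1.547934, refl=1.547934·-1.000000=-1.5479; V=0.000000+1.547934+-1.547934=0.0000
k=6 src: inc=-1.547934, refl=-1.547934·-0.764706=1.1837; V=1.547934+-1.547934+1.183714=1.1837
k=7 load: inc=1.183714, refl=1.183714·-1.000000=-1.1837; V=0.000000+1.183714+-1.183714=0.0000

0 0 source 2.6471
1 2 load 0.0000
2 4 source 2.0242
3 6 load 0.0000
4 8 source 1.5479
5 10 load 0.0000
6 12 source 1.1837
7 14 load 0.0000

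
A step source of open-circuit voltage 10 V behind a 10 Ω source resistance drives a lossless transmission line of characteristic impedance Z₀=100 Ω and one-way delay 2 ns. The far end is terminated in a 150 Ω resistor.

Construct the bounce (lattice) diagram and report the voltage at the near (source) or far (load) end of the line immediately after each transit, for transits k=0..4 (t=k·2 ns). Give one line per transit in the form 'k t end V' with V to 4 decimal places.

0 0 source 9.0909
1 2 load 10.9091
2 4 source 9.4215
3 6 load 9.1240
4 8 source 9.3674

Γ_L=0.200000, Γ_S=-0.818182; launch V₁=10·100/110=9.090909
k=0 src: V=9.0909
k=1 load: inc=9.090909, refl=9.090909·0.200000=1.8182; V=0.000000+9.090909+1.818182=10.9091
k=2 src: inc=1.818182, refl=1.818182·-0.818182=-1.4876; V=9.090909+1.818182+-1.487603=9.4215
k=3 load: inc=-1.487603, refl=-1.487603·0.200000=-0.2975; V=10.909091+-1.487603+-0.297521=9.1240
k=4 src: inc=-0.297521, refl=-0.297521·-0.818182=0.2434; V=9.421488+-0.297521+0.243426=9.3674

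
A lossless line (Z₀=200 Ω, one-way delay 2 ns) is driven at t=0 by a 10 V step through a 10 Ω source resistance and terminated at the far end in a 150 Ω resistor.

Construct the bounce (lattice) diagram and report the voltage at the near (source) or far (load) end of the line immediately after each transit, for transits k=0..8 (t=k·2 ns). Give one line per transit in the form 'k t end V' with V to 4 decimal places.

Γ_L=-0.142857, Γ_S=-0.904762; launch V₁=10·200/210=9.523810
k=0 src: V=9.5238
k=1 load: inc=9.523810, refl=9.523810·-0.142857=-1.3605; V=0.000000+9.523810+-1.360544=8.1633
k=2 src: inc=-1.360544, refl=-1.360544·-0.904762=1.2310; V=9.523810+-1.360544+1.230969=9.3942
k=3 load: inc=1.230969, refl=1.230969·-0.142857=-0.1759; V=8.163265+1.230969+-0.175853=9.2184
k=4 src: inc=-0.175853, refl=-0.175853·-0.904762=0.1591; V=9.394234+-0.175853+0.159105=9.3775
k=5 load: inc=0.159105, refl=0.159105·-0.142857=-0.0227; V=9.218381+0.159105+-0.022729=9.3548
k=6 src: inc=-0.022729, refl=-0.022729·-0.904762=0.0206; V=9.377486+-0.022729+0.020565=9.3753
k=7 load: inc=0.020565, refl=0.020565·-0.142857=-0.0029; V=9.354757+0.020565+-0.002938=9.3724
k=8 src: inc=-0.002938, refl=-0.002938·-0.904762=0.0027; V=9.375321+-0.002938+0.002658=9.3750

0 0 source 9.5238
1 2 load 8.1633
2 4 source 9.3942
3 6 load 9.2184
4 8 source 9.3775
5 10 load 9.3548
6 12 source 9.3753
7 14 load 9.3724
8 16 source 9.3750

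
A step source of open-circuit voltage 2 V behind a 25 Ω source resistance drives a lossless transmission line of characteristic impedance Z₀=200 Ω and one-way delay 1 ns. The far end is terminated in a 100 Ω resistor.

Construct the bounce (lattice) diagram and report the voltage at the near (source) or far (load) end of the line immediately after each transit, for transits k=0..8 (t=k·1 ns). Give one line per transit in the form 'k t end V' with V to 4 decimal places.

0 0 source 1.7778
1 1 load 1.1852
2 2 source 1.6461
3 3 load 1.4925
4 4 source 1.6119
5 5 load 1.5721
6 6 source 1.6031
7 7 load 1.5928
8 8 source 1.6008

Γ_L=-0.333333, Γ_S=-0.777778; launch V₁=2·200/225=1.777778
k=0 src: V=1.7778
k=1 load: inc=1.777778, refl=1.777778·-0.333333=-0.5926; V=0.000000+1.777778+-0.592593=1.1852
k=2 src: inc=-0.592593, refl=-0.592593·-0.777778=0.4609; V=1.777778+-0.592593+0.460905=1.6461
k=3 load: inc=0.460905, refl=0.460905·-0.333333=-0.1536; V=1.185185+0.460905+-0.153635=1.4925
k=4 src: inc=-0.153635, refl=-0.153635·-0.777778=0.1195; V=1.646091+-0.153635+0.119494=1.6119
k=5 load: inc=0.119494, refl=0.119494·-0.333333=-0.0398; V=1.492455+0.119494+-0.039831=1.5721
k=6 src: inc=-0.039831, refl=-0.039831·-0.777778=0.0310; V=1.611949+-0.039831+0.030980=1.6031
k=7 load: inc=0.030980, refl=0.030980·-0.333333=-0.0103; V=1.572118+0.030980+-0.010327=1.5928
k=8 src: inc=-0.010327, refl=-0.010327·-0.777778=0.0080; V=1.603098+-0.010327+0.008032=1.6008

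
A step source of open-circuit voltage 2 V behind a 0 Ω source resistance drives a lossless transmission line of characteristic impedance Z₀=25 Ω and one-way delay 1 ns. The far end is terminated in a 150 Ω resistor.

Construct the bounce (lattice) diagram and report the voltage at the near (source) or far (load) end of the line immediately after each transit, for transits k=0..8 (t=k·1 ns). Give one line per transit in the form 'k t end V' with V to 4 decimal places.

0 0 source 2.0000
1 1 load 3.4286
2 2 source 2.0000
3 3 load 0.9796
4 4 source 2.0000
5 5 load 2.7289
6 6 source 2.0000
7 7 load 1.4794
8 8 source 2.0000

Γ_L=0.714286, Γ_S=-1.000000; launch V₁=2·25/25=2.000000
k=0 src: V=2.0000
k=1 load: inc=2.000000, refl=2.000000·0.714286=1.4286; V=0.000000+2.000000+1.428571=3.4286
k=2 src: inc=1.428571, refl=1.428571·-1.000000=-1.4286; V=2.000000+1.428571+-1.428571=2.0000
k=3 load: inc=-1.428571, refl=-1.428571·0.714286=-1.0204; V=3.428571+-1.428571+-1.020408=0.9796
k=4 src: inc=-1.020408, refl=-1.020408·-1.000000=1.0204; V=2.000000+-1.020408+1.020408=2.0000
k=5 load: inc=1.020408, refl=1.020408·0.714286=0.7289; V=0.979592+1.020408+0.728863=2.7289
k=6 src: inc=0.728863, refl=0.728863·-1.000000=-0.7289; V=2.000000+0.728863+-0.728863=2.0000
k=7 load: inc=-0.728863, refl=-0.728863·0.714286=-0.5206; V=2.728863+-0.728863+-0.520616=1.4794
k=8 src: inc=-0.520616, refl=-0.520616·-1.000000=0.5206; V=2.000000+-0.520616+0.520616=2.0000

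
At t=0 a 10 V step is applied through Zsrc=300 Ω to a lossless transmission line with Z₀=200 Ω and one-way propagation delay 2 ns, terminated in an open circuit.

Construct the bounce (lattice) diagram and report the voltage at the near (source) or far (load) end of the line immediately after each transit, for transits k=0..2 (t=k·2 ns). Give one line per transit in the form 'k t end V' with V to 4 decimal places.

Γ_L=1.000000, Γ_S=0.200000; launch V₁=10·200/500=4.000000
k=0 src: V=4.0000
k=1 load: inc=4.000000, refl=4.000000·1.000000=4.0000; V=0.000000+4.000000+4.000000=8.0000
k=2 src: inc=4.000000, refl=4.000000·0.200000=0.8000; V=4.000000+4.000000+0.800000=8.8000

0 0 source 4.0000
1 2 load 8.0000
2 4 source 8.8000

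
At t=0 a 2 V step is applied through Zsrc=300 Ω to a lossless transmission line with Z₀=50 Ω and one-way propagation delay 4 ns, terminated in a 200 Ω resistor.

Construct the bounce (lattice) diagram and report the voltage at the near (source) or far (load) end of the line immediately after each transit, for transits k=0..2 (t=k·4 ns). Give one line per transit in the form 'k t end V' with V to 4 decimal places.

0 0 source 0.2857
1 4 load 0.4571
2 8 source 0.5796

Γ_L=0.600000, Γ_S=0.714286; launch V₁=2·50/350=0.285714
k=0 src: V=0.2857
k=1 load: inc=0.285714, refl=0.285714·0.600000=0.1714; V=0.000000+0.285714+0.171429=0.4571
k=2 src: inc=0.171429, refl=0.171429·0.714286=0.1224; V=0.285714+0.171429+0.122449=0.5796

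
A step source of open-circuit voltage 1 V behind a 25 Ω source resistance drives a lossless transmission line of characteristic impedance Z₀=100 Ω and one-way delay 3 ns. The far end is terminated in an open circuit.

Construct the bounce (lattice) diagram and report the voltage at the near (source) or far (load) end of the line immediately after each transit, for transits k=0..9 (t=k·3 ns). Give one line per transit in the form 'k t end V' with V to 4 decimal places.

Γ_L=1.000000, Γ_S=-0.600000; launch V₁=1·100/125=0.800000
k=0 src: V=0.8000
k=1 load: inc=0.800000, refl=0.800000·1.000000=0.8000; V=0.000000+0.800000+0.800000=1.6000
k=2 src: inc=0.800000, refl=0.800000·-0.600000=-0.4800; V=0.800000+0.800000+-0.480000=1.1200
k=3 load: inc=-0.480000, refl=-0.480000·1.000000=-0.4800; V=1.600000+-0.480000+-0.480000=0.6400
k=4 src: inc=-0.480000, refl=-0.480000·-0.600000=0.2880; V=1.120000+-0.480000+0.288000=0.9280
k=5 load: inc=0.288000, refl=0.288000·1.000000=0.2880; V=0.640000+0.288000+0.288000=1.2160
k=6 src: inc=0.288000, refl=0.288000·-0.600000=-0.1728; V=0.928000+0.288000+-0.172800=1.0432
k=7 load: inc=-0.172800, refl=-0.172800·1.000000=-0.1728; V=1.216000+-0.172800+-0.172800=0.8704
k=8 src: inc=-0.172800, refl=-0.172800·-0.600000=0.1037; V=1.043200+-0.172800+0.103680=0.9741
k=9 load: inc=0.103680, refl=0.103680·1.000000=0.1037; V=0.870400+0.103680+0.103680=1.0778

0 0 source 0.8000
1 3 load 1.6000
2 6 source 1.1200
3 9 load 0.6400
4 12 source 0.9280
5 15 load 1.2160
6 18 source 1.0432
7 21 load 0.8704
8 24 source 0.9741
9 27 load 1.0778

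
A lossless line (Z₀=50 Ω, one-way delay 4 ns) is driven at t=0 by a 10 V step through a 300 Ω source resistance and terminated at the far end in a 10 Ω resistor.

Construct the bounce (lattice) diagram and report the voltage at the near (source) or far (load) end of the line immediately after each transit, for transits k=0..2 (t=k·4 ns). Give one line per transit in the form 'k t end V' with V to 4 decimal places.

Γ_L=-0.666667, Γ_S=0.714286; launch V₁=10·50/350=1.428571
k=0 src: V=1.4286
k=1 load: inc=1.428571, refl=1.428571·-0.666667=-0.9524; V=0.000000+1.428571+-0.952381=0.4762
k=2 src: inc=-0.952381, refl=-0.952381·0.714286=-0.6803; V=1.428571+-0.952381+-0.680272=-0.2041

0 0 source 1.4286
1 4 load 0.4762
2 8 source -0.2041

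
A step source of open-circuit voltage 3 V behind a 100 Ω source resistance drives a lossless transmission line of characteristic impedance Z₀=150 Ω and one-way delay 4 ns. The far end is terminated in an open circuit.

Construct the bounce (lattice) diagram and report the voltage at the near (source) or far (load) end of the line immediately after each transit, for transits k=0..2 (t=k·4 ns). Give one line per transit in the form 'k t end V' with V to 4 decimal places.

Γ_L=1.000000, Γ_S=-0.200000; launch V₁=3·150/250=1.800000
k=0 src: V=1.8000
k=1 load: inc=1.800000, refl=1.800000·1.000000=1.8000; V=0.000000+1.800000+1.800000=3.6000
k=2 src: inc=1.800000, refl=1.800000·-0.200000=-0.3600; V=1.800000+1.800000+-0.360000=3.2400

0 0 source 1.8000
1 4 load 3.6000
2 8 source 3.2400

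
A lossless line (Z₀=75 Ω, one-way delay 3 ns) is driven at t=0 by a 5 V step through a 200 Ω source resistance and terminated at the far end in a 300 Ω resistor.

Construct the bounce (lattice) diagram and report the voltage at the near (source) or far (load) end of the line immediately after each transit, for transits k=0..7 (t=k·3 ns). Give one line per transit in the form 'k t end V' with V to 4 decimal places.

Γ_L=0.600000, Γ_S=0.454545; launch V₁=5·75/275=1.363636
k=0 src: V=1.3636
k=1 load: inc=1.363636, refl=1.363636·0.600000=0.8182; V=0.000000+1.363636+0.818182=2.1818
k=2 src: inc=0.818182, refl=0.818182·0.454545=0.3719; V=1.363636+0.818182+0.371901=2.5537
k=3 load: inc=0.371901, refl=0.371901·0.600000=0.2231; V=2.181818+0.371901+0.223140=2.7769
k=4 src: inc=0.223140, refl=0.223140·0.454545=0.1014; V=2.553719+0.223140+0.101427=2.8783
k=5 load: inc=0.101427, refl=0.101427·0.600000=0.0609; V=2.776860+0.101427+0.060856=2.9391
k=6 src: inc=0.060856, refl=0.060856·0.454545=0.0277; V=2.878287+0.060856+0.027662=2.9668
k=7 load: inc=0.027662, refl=0.027662·0.600000=0.0166; V=2.939144+0.027662+0.016597=2.9834

0 0 source 1.3636
1 3 load 2.1818
2 6 source 2.5537
3 9 load 2.7769
4 12 source 2.8783
5 15 load 2.9391
6 18 source 2.9668
7 21 load 2.9834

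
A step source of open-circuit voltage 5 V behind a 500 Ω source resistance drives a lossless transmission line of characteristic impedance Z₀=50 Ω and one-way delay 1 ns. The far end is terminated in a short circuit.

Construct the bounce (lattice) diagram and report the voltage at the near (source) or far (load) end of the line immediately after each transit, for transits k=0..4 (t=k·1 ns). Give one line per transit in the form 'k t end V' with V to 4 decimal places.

0 0 source 0.4545
1 1 load 0.0000
2 2 source -0.3719
3 3 load 0.0000
4 4 source 0.3043

Γ_L=-1.000000, Γ_S=0.818182; launch V₁=5·50/550=0.454545
k=0 src: V=0.4545
k=1 load: inc=0.454545, refl=0.454545·-1.000000=-0.4545; V=0.000000+0.454545+-0.454545=0.0000
k=2 src: inc=-0.454545, refl=-0.454545·0.818182=-0.3719; V=0.454545+-0.454545+-0.371901=-0.3719
k=3 load: inc=-0.371901, refl=-0.371901·-1.000000=0.3719; V=0.000000+-0.371901+0.371901=0.0000
k=4 src: inc=0.371901, refl=0.371901·0.818182=0.3043; V=-0.371901+0.371901+0.304282=0.3043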